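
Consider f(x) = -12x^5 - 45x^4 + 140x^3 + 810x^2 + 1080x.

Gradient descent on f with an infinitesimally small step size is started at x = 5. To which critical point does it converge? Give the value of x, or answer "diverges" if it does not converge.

diverges

f'(x) = -60(x - 3)(x + 1)(x + 2)(x + 3), so f'(5) = -40320.
Gradient descent moves in the -f' direction, i.e. x is increasing.
There is no critical point above x=5, and f' keeps the same sign, so the iterate runs off to +∞.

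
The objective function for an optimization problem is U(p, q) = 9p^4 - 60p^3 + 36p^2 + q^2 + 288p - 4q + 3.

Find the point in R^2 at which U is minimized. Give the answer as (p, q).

U(p,q) separates as A(p) + B(q) + 3, so its minimum is min A + min B + 3.
A'(p) = 36(p - 4)(p - 2)(p + 1) vanishes at p ∈ {-1, 2, 4}; B'(q) = 2q - 4 vanishes at q ∈ {2}.
Local minima of A (where A''>0): A(-1)=-183, A(4)=192. Local minima of B: B(2)=-4.
So the global minimum of U is A(-1) + B(2) + 3 = -183 − 4 + 3 = -184, attained at (-1, 2).

(-1, 2)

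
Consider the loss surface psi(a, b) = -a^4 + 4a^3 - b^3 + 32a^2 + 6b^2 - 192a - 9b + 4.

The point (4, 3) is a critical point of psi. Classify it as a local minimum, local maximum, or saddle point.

The mixed partial ∂²psi/∂a∂b is 0, so the Hessian at any point is diag(psi_aa, psi_bb) = diag(4(-3a^2 + 6a + 16), 6(-b + 2)).
At (4, 3): H = diag(-32, -6).
Both eigenvalues are negative, so H is negative definite: a local maximum.

local maximum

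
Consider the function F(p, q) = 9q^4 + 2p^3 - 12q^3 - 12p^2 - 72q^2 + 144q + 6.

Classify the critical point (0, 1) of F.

local maximum

The mixed partial ∂²F/∂p∂q is 0, so the Hessian at any point is diag(F_pp, F_qq) = diag(12(p - 2), 36(3q^2 - 2q - 4)).
At (0, 1): H = diag(-24, -108).
Both eigenvalues are negative, so H is negative definite: a local maximum.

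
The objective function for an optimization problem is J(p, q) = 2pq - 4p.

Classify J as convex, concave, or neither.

J is quadratic, so its Hessian is the constant matrix H = [[0, 2], [2, 0]].
det(H) = -4, tr(H) = 0.
det(H) < 0, so H is indefinite: neither convex nor concave.

neither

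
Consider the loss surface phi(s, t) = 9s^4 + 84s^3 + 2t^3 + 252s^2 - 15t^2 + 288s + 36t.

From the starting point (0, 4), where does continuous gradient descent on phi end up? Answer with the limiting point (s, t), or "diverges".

(-1, 3)

phi is separable, so gradient descent decouples: s follows -∂phi/∂s, t follows -∂phi/∂t.
∂phi/∂s = 36(s + 1)(s + 2)(s + 4); at s=0 this is 288, so s decreases.
∂phi/∂t = 6(t - 3)(t - 2); at t=4 this is 12, so t decreases.
s converges to its nearest critical value -1 (a local min of the s-part); t converges to 3. The iterate converges to (-1, 3).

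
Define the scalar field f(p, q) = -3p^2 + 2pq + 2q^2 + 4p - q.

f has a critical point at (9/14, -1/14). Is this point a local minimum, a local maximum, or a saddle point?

saddle point

The Hessian of f is constant: H = [[-6, 2], [2, 4]].
det(H) = (-6)·4 − 2² = -28.
Since det(H) < 0, H is indefinite and the critical point is a saddle point.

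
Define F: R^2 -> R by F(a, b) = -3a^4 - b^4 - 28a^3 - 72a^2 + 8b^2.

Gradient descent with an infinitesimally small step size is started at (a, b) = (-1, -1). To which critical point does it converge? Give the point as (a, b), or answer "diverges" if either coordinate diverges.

(-3, 0)

F is separable, so gradient descent decouples: a follows -∂F/∂a, b follows -∂F/∂b.
∂F/∂a = -12a(a + 3)(a + 4); at a=-1 this is 72, so a decreases.
∂F/∂b = -4b(b - 2)(b + 2); at b=-1 this is -12, so b increases.
a converges to its nearest critical value -3 (a local min of the a-part); b converges to 0. The iterate converges to (-3, 0).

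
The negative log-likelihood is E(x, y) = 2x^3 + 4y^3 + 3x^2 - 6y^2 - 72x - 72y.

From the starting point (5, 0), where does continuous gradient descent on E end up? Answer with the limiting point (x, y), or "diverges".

(3, 3)

E is separable, so gradient descent decouples: x follows -∂E/∂x, y follows -∂E/∂y.
∂E/∂x = 6(x - 3)(x + 4); at x=5 this is 108, so x decreases.
∂E/∂y = 12(y - 3)(y + 2); at y=0 this is -72, so y increases.
x converges to its nearest critical value 3 (a local min of the x-part); y converges to 3. The iterate converges to (3, 3).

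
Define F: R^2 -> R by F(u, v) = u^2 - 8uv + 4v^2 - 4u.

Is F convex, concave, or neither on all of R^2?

neither

F is quadratic, so its Hessian is the constant matrix H = [[2, -8], [-8, 8]].
det(H) = -48, tr(H) = 10.
det(H) < 0, so H is indefinite: neither convex nor concave.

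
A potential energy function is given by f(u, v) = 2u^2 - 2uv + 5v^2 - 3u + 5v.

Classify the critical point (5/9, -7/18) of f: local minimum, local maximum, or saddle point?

The Hessian of f is constant: H = [[4, -2], [-2, 10]].
det(H) = 4·10 − (-2)² = 36.
det(H) > 0 and tr(H) = 14 > 0, so H is positive definite and the point is a local minimum.

local minimum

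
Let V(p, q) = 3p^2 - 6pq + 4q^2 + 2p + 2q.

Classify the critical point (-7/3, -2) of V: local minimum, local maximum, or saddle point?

local minimum

The Hessian of V is constant: H = [[6, -6], [-6, 8]].
det(H) = 6·8 − (-6)² = 12.
det(H) > 0 and tr(H) = 14 > 0, so H is positive definite and the point is a local minimum.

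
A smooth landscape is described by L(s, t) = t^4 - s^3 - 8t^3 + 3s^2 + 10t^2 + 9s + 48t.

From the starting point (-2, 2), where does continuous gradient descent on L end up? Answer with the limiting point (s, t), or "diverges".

L is separable, so gradient descent decouples: s follows -∂L/∂s, t follows -∂L/∂t.
∂L/∂s = -3(s - 3)(s + 1); at s=-2 this is -15, so s increases.
∂L/∂t = 4(t - 4)(t - 3)(t + 1); at t=2 this is 24, so t decreases.
s converges to its nearest critical value -1 (a local min of the s-part); t converges to -1. The iterate converges to (-1, -1).

(-1, -1)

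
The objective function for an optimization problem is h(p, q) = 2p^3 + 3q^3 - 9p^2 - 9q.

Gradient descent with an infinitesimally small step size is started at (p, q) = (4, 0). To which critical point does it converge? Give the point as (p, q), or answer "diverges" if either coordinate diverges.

h is separable, so gradient descent decouples: p follows -∂h/∂p, q follows -∂h/∂q.
∂h/∂p = 6p(p - 3); at p=4 this is 24, so p decreases.
∂h/∂q = 9(q - 1)(q + 1); at q=0 this is -9, so q increases.
p converges to its nearest critical value 3 (a local min of the p-part); q converges to 1. The iterate converges to (3, 1).

(3, 1)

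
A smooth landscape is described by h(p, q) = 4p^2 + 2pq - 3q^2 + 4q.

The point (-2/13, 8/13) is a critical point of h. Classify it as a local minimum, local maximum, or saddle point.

saddle point

The Hessian of h is constant: H = [[8, 2], [2, -6]].
det(H) = 8·(-6) − 2² = -52.
Since det(H) < 0, H is indefinite and the critical point is a saddle point.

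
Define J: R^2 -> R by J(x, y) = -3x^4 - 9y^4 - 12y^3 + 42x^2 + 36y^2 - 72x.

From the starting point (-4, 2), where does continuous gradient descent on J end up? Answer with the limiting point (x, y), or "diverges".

diverges

J is separable, so gradient descent decouples: x follows -∂J/∂x, y follows -∂J/∂y.
∂J/∂x = -12(x - 2)(x - 1)(x + 3); at x=-4 this is 360, so x decreases.
∂J/∂y = -36y(y - 1)(y + 2); at y=2 this is -288, so y increases.
The x-coordinate has no critical point in that direction and runs off to infinity.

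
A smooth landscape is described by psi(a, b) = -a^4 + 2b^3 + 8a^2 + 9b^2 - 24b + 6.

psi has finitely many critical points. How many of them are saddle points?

3

psi separates as a function of a plus a function of b, so ∇psi=0 decouples.
∂psi/∂a = -4a(a - 2)(a + 2) = 0 at a ∈ {-2, 0, 2}; ∂psi/∂b = 6(b - 1)(b + 4) = 0 at b ∈ {-4, 1}.
The Hessian is diagonal: diag(psi_aa, psi_bb). Second derivatives: psi_aa(-2)=-32, psi_aa(0)=16, psi_aa(2)=-32; psi_bb(-4)=-30, psi_bb(1)=30.
Saddle points occur where the two diagonal entries have opposite signs: (-2, 1), (0, -4), (2, 1). Count: 3.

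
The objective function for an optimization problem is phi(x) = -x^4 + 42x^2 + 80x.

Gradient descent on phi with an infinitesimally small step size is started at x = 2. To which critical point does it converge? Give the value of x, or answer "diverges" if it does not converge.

-1

phi'(x) = -4(x - 5)(x + 1)(x + 4), so phi'(2) = 216.
Gradient descent moves in the -phi' direction, i.e. x is decreasing.
The nearest critical point in that direction is x = -1, where phi'' = 72 > 0 (a local minimum). The iterate converges there.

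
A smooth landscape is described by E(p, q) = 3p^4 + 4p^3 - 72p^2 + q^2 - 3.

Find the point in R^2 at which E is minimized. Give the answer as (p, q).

(-4, 0)

E(p,q) separates as A(p) + B(q) − 3, so its minimum is min A + min B − 3.
A'(p) = 12p(p - 3)(p + 4) vanishes at p ∈ {-4, 0, 3}; B'(q) = 2q vanishes at q ∈ {0}.
Local minima of A (where A''>0): A(-4)=-640, A(3)=-297. Local minima of B: B(0)=0.
So the global minimum of E is A(-4) + B(0) − 3 = -640 + 0 − 3 = -643, attained at (-4, 0).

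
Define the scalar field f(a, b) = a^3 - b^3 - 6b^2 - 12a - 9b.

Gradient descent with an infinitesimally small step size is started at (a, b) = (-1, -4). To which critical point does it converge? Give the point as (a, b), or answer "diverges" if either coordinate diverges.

f is separable, so gradient descent decouples: a follows -∂f/∂a, b follows -∂f/∂b.
∂f/∂a = 3(a - 2)(a + 2); at a=-1 this is -9, so a increases.
∂f/∂b = -3(b + 1)(b + 3); at b=-4 this is -9, so b increases.
a converges to its nearest critical value 2 (a local min of the a-part); b converges to -3. The iterate converges to (2, -3).

(2, -3)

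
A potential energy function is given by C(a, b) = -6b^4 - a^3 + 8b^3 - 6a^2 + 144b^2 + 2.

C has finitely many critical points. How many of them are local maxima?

2

C separates as a function of a plus a function of b, so ∇C=0 decouples.
∂C/∂a = -3a(a + 4) = 0 at a ∈ {-4, 0}; ∂C/∂b = -24b(b - 4)(b + 3) = 0 at b ∈ {-3, 0, 4}.
The Hessian is diagonal: diag(C_aa, C_bb). Second derivatives: C_aa(-4)=12, C_aa(0)=-12; C_bb(-3)=-504, C_bb(0)=288, C_bb(4)=-672.
Local maxima occur where both diagonal entries negative: (0, -3), (0, 4). Count: 2.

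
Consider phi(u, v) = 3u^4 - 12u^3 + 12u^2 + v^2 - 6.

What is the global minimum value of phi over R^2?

-6

phi(u,v) separates as P(u) + Q(v) − 6, so its minimum is min P + min Q − 6.
P'(u) = 12u(u - 2)(u - 1) vanishes at u ∈ {0, 1, 2}; Q'(v) = 2v vanishes at v ∈ {0}.
Local minima of P (where P''>0): P(0)=0, P(2)=0. Local minima of Q: Q(0)=0.
So the global minimum of phi is P(0) + Q(0) − 6 = 0 + 0 − 6 = -6, attained at (0, 0).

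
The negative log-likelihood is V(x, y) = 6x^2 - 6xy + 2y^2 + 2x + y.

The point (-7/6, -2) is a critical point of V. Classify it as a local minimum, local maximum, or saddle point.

The Hessian of V is constant: H = [[12, -6], [-6, 4]].
det(H) = 12·4 − (-6)² = 12.
det(H) > 0 and tr(H) = 16 > 0, so H is positive definite and the point is a local minimum.

local minimum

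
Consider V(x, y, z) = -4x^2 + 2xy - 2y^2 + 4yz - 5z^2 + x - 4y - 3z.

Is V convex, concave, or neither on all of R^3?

V is quadratic, so its Hessian is the constant matrix H = [[-8, 2, 0], [2, -4, 4], [0, 4, -10]].
Leading principal minors: -8, 28, -152.
Signs alternate −, +, − ⇒ H ≺ 0 ⇒ concave.

concave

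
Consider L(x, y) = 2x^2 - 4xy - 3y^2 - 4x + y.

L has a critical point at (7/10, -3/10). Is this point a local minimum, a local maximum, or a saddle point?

saddle point

The Hessian of L is constant: H = [[4, -4], [-4, -6]].
det(H) = 4·(-6) − (-4)² = -40.
Since det(H) < 0, H is indefinite and the critical point is a saddle point.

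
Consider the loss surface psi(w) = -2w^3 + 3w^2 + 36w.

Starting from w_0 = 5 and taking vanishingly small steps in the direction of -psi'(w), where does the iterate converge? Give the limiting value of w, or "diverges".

psi'(w) = -6(w - 3)(w + 2), so psi'(5) = -84.
Gradient descent moves in the -psi' direction, i.e. w is increasing.
There is no critical point above w=5, and psi' keeps the same sign, so the iterate runs off to +∞.

diverges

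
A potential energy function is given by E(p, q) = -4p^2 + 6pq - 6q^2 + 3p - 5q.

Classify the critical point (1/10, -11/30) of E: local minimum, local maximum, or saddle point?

The Hessian of E is constant: H = [[-8, 6], [6, -12]].
det(H) = (-8)·(-12) − 6² = 60.
det(H) > 0 and tr(H) = -20 < 0, so H is negative definite and the point is a local maximum.

local maximum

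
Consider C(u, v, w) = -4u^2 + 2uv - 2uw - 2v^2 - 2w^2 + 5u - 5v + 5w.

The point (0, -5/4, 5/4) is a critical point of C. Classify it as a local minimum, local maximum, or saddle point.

local maximum

The Hessian is constant: H = [[-8, 2, -2], [2, -4, 0], [-2, 0, -4]].
Leading principal minors: Δ₁ = -8, Δ₂ = 28, Δ₃ = -96.
The minors alternate sign starting negative (−, +, −), so H is negative definite: a local maximum.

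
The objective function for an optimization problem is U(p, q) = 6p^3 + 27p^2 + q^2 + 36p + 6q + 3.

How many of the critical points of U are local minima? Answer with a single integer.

1

U separates as a function of p plus a function of q, so ∇U=0 decouples.
∂U/∂p = 18(p + 1)(p + 2) = 0 at p ∈ {-2, -1}; ∂U/∂q = 2(q + 3) = 0 at q ∈ {-3}.
The Hessian is diagonal: diag(U_pp, U_qq). Second derivatives: U_pp(-2)=-18, U_pp(-1)=18; U_qq(-3)=2.
Local minima occur where both diagonal entries positive: (-1, -3). Count: 1.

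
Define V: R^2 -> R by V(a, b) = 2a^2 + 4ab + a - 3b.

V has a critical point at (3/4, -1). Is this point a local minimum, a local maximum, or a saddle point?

saddle point

The Hessian of V is constant: H = [[4, 4], [4, 0]].
det(H) = 4·0 − 4² = -16.
Since det(H) < 0, H is indefinite and the critical point is a saddle point.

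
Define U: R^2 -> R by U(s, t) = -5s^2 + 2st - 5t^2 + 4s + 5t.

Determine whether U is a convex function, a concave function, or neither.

concave

U is quadratic, so its Hessian is the constant matrix H = [[-10, 2], [2, -10]].
det(H) = 96, tr(H) = -20.
det(H) > 0 and tr(H) < 0, so H is negative definite everywhere: concave.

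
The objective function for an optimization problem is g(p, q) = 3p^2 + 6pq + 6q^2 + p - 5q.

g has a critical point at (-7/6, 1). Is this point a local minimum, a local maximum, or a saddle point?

The Hessian of g is constant: H = [[6, 6], [6, 12]].
det(H) = 6·12 − 6² = 36.
det(H) > 0 and tr(H) = 18 > 0, so H is positive definite and the point is a local minimum.

local minimum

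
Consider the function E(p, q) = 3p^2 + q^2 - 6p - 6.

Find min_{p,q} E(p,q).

E(p,q) separates as A(p) + B(q) − 6, so its minimum is min A + min B − 6.
A'(p) = 6p - 6 vanishes at p ∈ {1}; B'(q) = 2q vanishes at q ∈ {0}.
Local minima of A (where A''>0): A(1)=-3. Local minima of B: B(0)=0.
So the global minimum of E is A(1) + B(0) − 6 = -3 + 0 − 6 = -9, attained at (1, 0).

-9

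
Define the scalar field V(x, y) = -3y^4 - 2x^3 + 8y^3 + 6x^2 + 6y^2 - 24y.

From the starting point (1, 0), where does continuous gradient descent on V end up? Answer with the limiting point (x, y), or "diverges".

V is separable, so gradient descent decouples: x follows -∂V/∂x, y follows -∂V/∂y.
∂V/∂x = -6x(x - 2); at x=1 this is 6, so x decreases.
∂V/∂y = -12(y - 2)(y - 1)(y + 1); at y=0 this is -24, so y increases.
x converges to its nearest critical value 0 (a local min of the x-part); y converges to 1. The iterate converges to (0, 1).

(0, 1)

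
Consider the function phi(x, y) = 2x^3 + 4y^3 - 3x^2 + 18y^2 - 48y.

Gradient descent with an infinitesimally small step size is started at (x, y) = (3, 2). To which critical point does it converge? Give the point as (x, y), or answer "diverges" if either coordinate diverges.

phi is separable, so gradient descent decouples: x follows -∂phi/∂x, y follows -∂phi/∂y.
∂phi/∂x = 6x(x - 1); at x=3 this is 36, so x decreases.
∂phi/∂y = 12(y - 1)(y + 4); at y=2 this is 72, so y decreases.
x converges to its nearest critical value 1 (a local min of the x-part); y converges to 1. The iterate converges to (1, 1).

(1, 1)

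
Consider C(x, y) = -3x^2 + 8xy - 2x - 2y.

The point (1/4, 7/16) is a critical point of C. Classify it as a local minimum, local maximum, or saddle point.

The Hessian of C is constant: H = [[-6, 8], [8, 0]].
det(H) = (-6)·0 − 8² = -64.
Since det(H) < 0, H is indefinite and the critical point is a saddle point.

saddle point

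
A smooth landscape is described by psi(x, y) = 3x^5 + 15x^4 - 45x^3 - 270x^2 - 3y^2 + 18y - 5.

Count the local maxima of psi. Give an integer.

psi separates as a function of x plus a function of y, so ∇psi=0 decouples.
∂psi/∂x = 15x(x - 3)(x + 3)(x + 4) = 0 at x ∈ {-4, -3, 0, 3}; ∂psi/∂y = -6(y - 3) = 0 at y ∈ {3}.
The Hessian is diagonal: diag(psi_xx, psi_yy). Second derivatives: psi_xx(-4)=-420, psi_xx(-3)=270, psi_xx(0)=-540, psi_xx(3)=1890; psi_yy(3)=-6.
Local maxima occur where both diagonal entries negative: (-4, 3), (0, 3). Count: 2.

2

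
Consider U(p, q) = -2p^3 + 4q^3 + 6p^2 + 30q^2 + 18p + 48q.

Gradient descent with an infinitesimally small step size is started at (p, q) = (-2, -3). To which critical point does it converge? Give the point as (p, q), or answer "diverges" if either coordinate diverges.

(-1, -1)

U is separable, so gradient descent decouples: p follows -∂U/∂p, q follows -∂U/∂q.
∂U/∂p = -6(p - 3)(p + 1); at p=-2 this is -30, so p increases.
∂U/∂q = 12(q + 1)(q + 4); at q=-3 this is -24, so q increases.
p converges to its nearest critical value -1 (a local min of the p-part); q converges to -1. The iterate converges to (-1, -1).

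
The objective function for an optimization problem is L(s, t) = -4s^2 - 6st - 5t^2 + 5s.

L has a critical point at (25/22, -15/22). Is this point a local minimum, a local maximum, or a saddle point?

local maximum

The Hessian of L is constant: H = [[-8, -6], [-6, -10]].
det(H) = (-8)·(-10) − (-6)² = 44.
det(H) > 0 and tr(H) = -18 < 0, so H is negative definite and the point is a local maximum.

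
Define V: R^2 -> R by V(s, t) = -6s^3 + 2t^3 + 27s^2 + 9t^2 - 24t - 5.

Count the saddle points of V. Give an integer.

V separates as a function of s plus a function of t, so ∇V=0 decouples.
∂V/∂s = -18s(s - 3) = 0 at s ∈ {0, 3}; ∂V/∂t = 6(t - 1)(t + 4) = 0 at t ∈ {-4, 1}.
The Hessian is diagonal: diag(V_ss, V_tt). Second derivatives: V_ss(0)=54, V_ss(3)=-54; V_tt(-4)=-30, V_tt(1)=30.
Saddle points occur where the two diagonal entries have opposite signs: (0, -4), (3, 1). Count: 2.

2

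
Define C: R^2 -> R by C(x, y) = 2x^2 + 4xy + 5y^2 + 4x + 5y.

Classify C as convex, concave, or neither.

C is quadratic, so its Hessian is the constant matrix H = [[4, 4], [4, 10]].
det(H) = 24, tr(H) = 14.
det(H) > 0 and tr(H) > 0, so H is positive definite everywhere: convex.

convex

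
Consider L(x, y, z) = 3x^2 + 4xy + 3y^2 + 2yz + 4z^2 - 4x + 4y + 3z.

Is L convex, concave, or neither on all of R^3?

L is quadratic, so its Hessian is the constant matrix H = [[6, 4, 0], [4, 6, 2], [0, 2, 8]].
Leading principal minors: 6, 20, 136.
All positive ⇒ H ≻ 0 ⇒ convex.

convex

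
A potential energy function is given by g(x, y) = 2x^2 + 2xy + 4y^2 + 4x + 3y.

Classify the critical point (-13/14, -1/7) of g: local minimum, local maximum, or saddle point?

The Hessian of g is constant: H = [[4, 2], [2, 8]].
det(H) = 4·8 − 2² = 28.
det(H) > 0 and tr(H) = 12 > 0, so H is positive definite and the point is a local minimum.

local minimum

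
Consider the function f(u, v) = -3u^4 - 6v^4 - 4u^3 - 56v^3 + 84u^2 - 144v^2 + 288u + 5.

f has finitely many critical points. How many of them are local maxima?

4

f separates as a function of u plus a function of v, so ∇f=0 decouples.
∂f/∂u = -12(u - 4)(u + 2)(u + 3) = 0 at u ∈ {-3, -2, 4}; ∂f/∂v = -24v(v + 3)(v + 4) = 0 at v ∈ {-4, -3, 0}.
The Hessian is diagonal: diag(f_uu, f_vv). Second derivatives: f_uu(-3)=-84, f_uu(-2)=72, f_uu(4)=-504; f_vv(-4)=-96, f_vv(-3)=72, f_vv(0)=-288.
Local maxima occur where both diagonal entries negative: (-3, -4), (-3, 0), (4, -4), (4, 0). Count: 4.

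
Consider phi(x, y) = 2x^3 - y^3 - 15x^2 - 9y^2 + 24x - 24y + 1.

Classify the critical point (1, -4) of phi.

saddle point

The mixed partial ∂²phi/∂x∂y is 0, so the Hessian at any point is diag(phi_xx, phi_yy) = diag(6(2x - 5), -6(y + 3)).
At (1, -4): H = diag(-18, 6).
The eigenvalues have opposite signs, so H is indefinite: a saddle point.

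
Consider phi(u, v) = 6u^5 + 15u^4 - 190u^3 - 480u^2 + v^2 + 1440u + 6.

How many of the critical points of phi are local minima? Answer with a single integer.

2

phi separates as a function of u plus a function of v, so ∇phi=0 decouples.
∂phi/∂u = 30(u - 4)(u - 1)(u + 3)(u + 4) = 0 at u ∈ {-4, -3, 1, 4}; ∂phi/∂v = 2v = 0 at v ∈ {0}.
The Hessian is diagonal: diag(phi_uu, phi_vv). Second derivatives: phi_uu(-4)=-1200, phi_uu(-3)=840, phi_uu(1)=-1800, phi_uu(4)=5040; phi_vv(0)=2.
Local minima occur where both diagonal entries positive: (-3, 0), (4, 0). Count: 2.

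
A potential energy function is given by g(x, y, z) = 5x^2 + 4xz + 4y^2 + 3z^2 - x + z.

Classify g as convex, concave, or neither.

g is quadratic, so its Hessian is the constant matrix H = [[10, 0, 4], [0, 8, 0], [4, 0, 6]].
Leading principal minors: 10, 80, 352.
All positive ⇒ H ≻ 0 ⇒ convex.

convex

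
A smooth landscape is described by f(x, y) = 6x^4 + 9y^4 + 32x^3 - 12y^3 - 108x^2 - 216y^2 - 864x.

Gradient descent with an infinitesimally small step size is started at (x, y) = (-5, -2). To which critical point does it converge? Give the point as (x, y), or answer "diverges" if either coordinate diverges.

(-4, -3)

f is separable, so gradient descent decouples: x follows -∂f/∂x, y follows -∂f/∂y.
∂f/∂x = 24(x - 3)(x + 3)(x + 4); at x=-5 this is -384, so x increases.
∂f/∂y = 36y(y - 4)(y + 3); at y=-2 this is 432, so y decreases.
x converges to its nearest critical value -4 (a local min of the x-part); y converges to -3. The iterate converges to (-4, -3).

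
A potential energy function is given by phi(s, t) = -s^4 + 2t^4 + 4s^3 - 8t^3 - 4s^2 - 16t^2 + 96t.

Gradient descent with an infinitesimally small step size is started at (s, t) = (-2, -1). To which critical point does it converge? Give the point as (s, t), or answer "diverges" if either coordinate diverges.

diverges

phi is separable, so gradient descent decouples: s follows -∂phi/∂s, t follows -∂phi/∂t.
∂phi/∂s = -4s(s - 2)(s - 1); at s=-2 this is 96, so s decreases.
∂phi/∂t = 8(t - 3)(t - 2)(t + 2); at t=-1 this is 96, so t decreases.
The s-coordinate has no critical point in that direction and runs off to infinity.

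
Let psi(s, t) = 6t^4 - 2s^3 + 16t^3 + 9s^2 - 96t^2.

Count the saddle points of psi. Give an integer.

3

psi separates as a function of s plus a function of t, so ∇psi=0 decouples.
∂psi/∂s = -6s(s - 3) = 0 at s ∈ {0, 3}; ∂psi/∂t = 24t(t - 2)(t + 4) = 0 at t ∈ {-4, 0, 2}.
The Hessian is diagonal: diag(psi_ss, psi_tt). Second derivatives: psi_ss(0)=18, psi_ss(3)=-18; psi_tt(-4)=576, psi_tt(0)=-192, psi_tt(2)=288.
Saddle points occur where the two diagonal entries have opposite signs: (0, 0), (3, -4), (3, 2). Count: 3.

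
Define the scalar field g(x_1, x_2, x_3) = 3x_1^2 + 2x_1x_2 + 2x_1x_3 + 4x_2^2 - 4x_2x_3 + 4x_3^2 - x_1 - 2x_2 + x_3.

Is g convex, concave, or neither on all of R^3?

g is quadratic, so its Hessian is the constant matrix H = [[6, 2, 2], [2, 8, -4], [2, -4, 8]].
Leading principal minors: 6, 44, 192.
All positive ⇒ H ≻ 0 ⇒ convex.

convex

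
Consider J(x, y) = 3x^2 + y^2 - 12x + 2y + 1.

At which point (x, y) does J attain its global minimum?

J(x,y) separates as P(x) + Q(y) + 1, so its minimum is min P + min Q + 1.
P'(x) = 6x - 12 vanishes at x ∈ {2}; Q'(y) = 2y + 2 vanishes at y ∈ {-1}.
Local minima of P (where P''>0): P(2)=-12. Local minima of Q: Q(-1)=-1.
So the global minimum of J is P(2) + Q(-1) + 1 = -12 − 1 + 1 = -12, attained at (2, -1).

(2, -1)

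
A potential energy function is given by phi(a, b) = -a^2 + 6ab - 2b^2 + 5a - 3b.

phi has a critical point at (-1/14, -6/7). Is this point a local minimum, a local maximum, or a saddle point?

The Hessian of phi is constant: H = [[-2, 6], [6, -4]].
det(H) = (-2)·(-4) − 6² = -28.
Since det(H) < 0, H is indefinite and the critical point is a saddle point.

saddle point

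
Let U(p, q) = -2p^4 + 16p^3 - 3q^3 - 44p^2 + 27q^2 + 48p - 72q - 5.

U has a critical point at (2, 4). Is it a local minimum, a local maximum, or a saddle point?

The mixed partial ∂²U/∂p∂q is 0, so the Hessian at any point is diag(U_pp, U_qq) = diag(8(-3p^2 + 12p - 11), 18(-q + 3)).
At (2, 4): H = diag(8, -18).
The eigenvalues have opposite signs, so H is indefinite: a saddle point.

saddle point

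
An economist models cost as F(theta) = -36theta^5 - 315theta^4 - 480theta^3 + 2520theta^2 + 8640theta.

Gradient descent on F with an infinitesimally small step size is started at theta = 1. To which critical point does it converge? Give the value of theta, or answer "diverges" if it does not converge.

F'(theta) = -180(theta - 2)(theta + 2)(theta + 3)(theta + 4), so F'(1) = 10800.
Gradient descent moves in the -F' direction, i.e. theta is decreasing.
The nearest critical point in that direction is theta = -2, where F'' = 1440 > 0 (a local minimum). The iterate converges there.

-2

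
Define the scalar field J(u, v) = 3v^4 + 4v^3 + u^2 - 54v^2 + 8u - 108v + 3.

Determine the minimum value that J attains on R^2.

-472

J(u,v) separates as P(u) + Q(v) + 3, so its minimum is min P + min Q + 3.
P'(u) = 2u + 8 vanishes at u ∈ {-4}; Q'(v) = 12(v - 3)(v + 1)(v + 3) vanishes at v ∈ {-3, -1, 3}.
Local minima of P (where P''>0): P(-4)=-16. Local minima of Q: Q(-3)=-27, Q(3)=-459.
So the global minimum of J is P(-4) + Q(3) + 3 = -16 − 459 + 3 = -472, attained at (-4, 3).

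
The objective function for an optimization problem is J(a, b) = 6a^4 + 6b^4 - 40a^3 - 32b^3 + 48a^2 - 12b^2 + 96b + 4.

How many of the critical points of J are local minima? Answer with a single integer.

4

J separates as a function of a plus a function of b, so ∇J=0 decouples.
∂J/∂a = 24a(a - 4)(a - 1) = 0 at a ∈ {0, 1, 4}; ∂J/∂b = 24(b - 4)(b - 1)(b + 1) = 0 at b ∈ {-1, 1, 4}.
The Hessian is diagonal: diag(J_aa, J_bb). Second derivatives: J_aa(0)=96, J_aa(1)=-72, J_aa(4)=288; J_bb(-1)=240, J_bb(1)=-144, J_bb(4)=360.
Local minima occur where both diagonal entries positive: (0, -1), (0, 4), (4, -1), (4, 4). Count: 4.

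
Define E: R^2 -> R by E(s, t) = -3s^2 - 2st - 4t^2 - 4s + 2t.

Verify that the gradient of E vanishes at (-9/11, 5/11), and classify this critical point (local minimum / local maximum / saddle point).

∇E = (-6s - 2t - 4, -2s - 8t + 2); substituting (-9/11, 5/11) gives ∇E = (0, 0), so (-9/11, 5/11) is indeed a critical point.
The Hessian of E is constant: H = [[-6, -2], [-2, -8]].
det(H) = (-6)·(-8) − (-2)² = 44.
det(H) > 0 and tr(H) = -14 < 0, so H is negative definite and the point is a local maximum.

local maximum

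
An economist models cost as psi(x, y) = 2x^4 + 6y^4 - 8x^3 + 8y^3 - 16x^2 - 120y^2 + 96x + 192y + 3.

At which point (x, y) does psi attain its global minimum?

psi(x,y) separates as P(x) + Q(y) + 3, so its minimum is min P + min Q + 3.
P'(x) = 8(x - 3)(x - 2)(x + 2) vanishes at x ∈ {-2, 2, 3}; Q'(y) = 24(y - 2)(y - 1)(y + 4) vanishes at y ∈ {-4, 1, 2}.
Local minima of P (where P''>0): P(-2)=-160, P(3)=90. Local minima of Q: Q(-4)=-1664, Q(2)=64.
So the global minimum of psi is P(-2) + Q(-4) + 3 = -160 − 1664 + 3 = -1821, attained at (-2, -4).

(-2, -4)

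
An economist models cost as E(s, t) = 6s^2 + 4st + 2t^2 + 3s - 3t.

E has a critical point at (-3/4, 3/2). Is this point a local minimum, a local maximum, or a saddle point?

local minimum

The Hessian of E is constant: H = [[12, 4], [4, 4]].
det(H) = 12·4 − 4² = 32.
det(H) > 0 and tr(H) = 16 > 0, so H is positive definite and the point is a local minimum.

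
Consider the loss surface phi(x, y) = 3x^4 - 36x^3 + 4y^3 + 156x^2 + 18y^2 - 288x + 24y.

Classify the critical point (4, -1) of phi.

local minimum

The mixed partial ∂²phi/∂x∂y is 0, so the Hessian at any point is diag(phi_xx, phi_yy) = diag(12(3x^2 - 18x + 26), 12(2y + 3)).
At (4, -1): H = diag(24, 12).
Both eigenvalues are positive, so H is positive definite: a local minimum.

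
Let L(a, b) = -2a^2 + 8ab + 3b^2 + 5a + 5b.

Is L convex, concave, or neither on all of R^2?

L is quadratic, so its Hessian is the constant matrix H = [[-4, 8], [8, 6]].
det(H) = -88, tr(H) = 2.
det(H) < 0, so H is indefinite: neither convex nor concave.

neither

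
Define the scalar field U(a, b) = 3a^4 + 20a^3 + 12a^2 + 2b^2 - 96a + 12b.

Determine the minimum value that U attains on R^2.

U(a,b) separates as P(a) + Q(b), so its minimum is min P + min Q.
P'(a) = 12(a - 1)(a + 2)(a + 4) vanishes at a ∈ {-4, -2, 1}; Q'(b) = 4b + 12 vanishes at b ∈ {-3}.
Local minima of P (where P''>0): P(-4)=64, P(1)=-61. Local minima of Q: Q(-3)=-18.
So the global minimum of U is P(1) + Q(-3) = -61 − 18 = -79, attained at (1, -3).

-79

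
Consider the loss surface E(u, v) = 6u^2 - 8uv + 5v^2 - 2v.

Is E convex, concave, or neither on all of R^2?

convex

E is quadratic, so its Hessian is the constant matrix H = [[12, -8], [-8, 10]].
det(H) = 56, tr(H) = 22.
det(H) > 0 and tr(H) > 0, so H is positive definite everywhere: convex.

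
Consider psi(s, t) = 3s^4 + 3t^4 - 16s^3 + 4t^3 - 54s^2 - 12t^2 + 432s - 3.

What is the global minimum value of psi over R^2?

psi(s,t) separates as P(s) + Q(t) − 3, so its minimum is min P + min Q − 3.
P'(s) = 12(s - 4)(s - 3)(s + 3) vanishes at s ∈ {-3, 3, 4}; Q'(t) = 12t(t - 1)(t + 2) vanishes at t ∈ {-2, 0, 1}.
Local minima of P (where P''>0): P(-3)=-1107, P(4)=608. Local minima of Q: Q(-2)=-32, Q(1)=-5.
So the global minimum of psi is P(-3) + Q(-2) − 3 = -1107 − 32 − 3 = -1142, attained at (-3, -2).

-1142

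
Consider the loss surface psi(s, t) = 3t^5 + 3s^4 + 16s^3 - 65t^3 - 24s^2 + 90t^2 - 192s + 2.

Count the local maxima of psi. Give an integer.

2

psi separates as a function of s plus a function of t, so ∇psi=0 decouples.
∂psi/∂s = 12(s - 2)(s + 2)(s + 4) = 0 at s ∈ {-4, -2, 2}; ∂psi/∂t = 15t(t - 3)(t - 1)(t + 4) = 0 at t ∈ {-4, 0, 1, 3}.
The Hessian is diagonal: diag(psi_ss, psi_tt). Second derivatives: psi_ss(-4)=144, psi_ss(-2)=-96, psi_ss(2)=288; psi_tt(-4)=-2100, psi_tt(0)=180, psi_tt(1)=-150, psi_tt(3)=630.
Local maxima occur where both diagonal entries negative: (-2, -4), (-2, 1). Count: 2.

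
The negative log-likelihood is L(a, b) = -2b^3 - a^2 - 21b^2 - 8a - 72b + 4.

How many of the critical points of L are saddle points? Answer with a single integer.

1

L separates as a function of a plus a function of b, so ∇L=0 decouples.
∂L/∂a = -2(a + 4) = 0 at a ∈ {-4}; ∂L/∂b = -6(b + 3)(b + 4) = 0 at b ∈ {-4, -3}.
The Hessian is diagonal: diag(L_aa, L_bb). Second derivatives: L_aa(-4)=-2; L_bb(-4)=6, L_bb(-3)=-6.
Saddle points occur where the two diagonal entries have opposite signs: (-4, -4). Count: 1.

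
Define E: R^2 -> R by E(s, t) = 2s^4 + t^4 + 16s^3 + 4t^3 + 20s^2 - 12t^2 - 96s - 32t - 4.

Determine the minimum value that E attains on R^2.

-126

E(s,t) separates as P(s) + Q(t) − 4, so its minimum is min P + min Q − 4.
P'(s) = 8(s - 1)(s + 3)(s + 4) vanishes at s ∈ {-4, -3, 1}; Q'(t) = 4(t - 2)(t + 1)(t + 4) vanishes at t ∈ {-4, -1, 2}.
Local minima of P (where P''>0): P(-4)=192, P(1)=-58. Local minima of Q: Q(-4)=-64, Q(2)=-64.
So the global minimum of E is P(1) + Q(-4) − 4 = -58 − 64 − 4 = -126, attained at (1, -4).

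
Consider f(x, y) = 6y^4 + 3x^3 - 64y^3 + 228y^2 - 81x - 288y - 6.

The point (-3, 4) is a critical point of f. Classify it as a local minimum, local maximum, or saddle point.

saddle point

The mixed partial ∂²f/∂x∂y is 0, so the Hessian at any point is diag(f_xx, f_yy) = diag(18x, 24(3y^2 - 16y + 19)).
At (-3, 4): H = diag(-54, 72).
The eigenvalues have opposite signs, so H is indefinite: a saddle point.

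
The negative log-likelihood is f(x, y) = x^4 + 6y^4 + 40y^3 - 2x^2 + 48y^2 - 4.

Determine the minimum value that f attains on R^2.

f(x,y) separates as P(x) + Q(y) − 4, so its minimum is min P + min Q − 4.
P'(x) = 4x(x - 1)(x + 1) vanishes at x ∈ {-1, 0, 1}; Q'(y) = 24y(y + 1)(y + 4) vanishes at y ∈ {-4, -1, 0}.
Local minima of P (where P''>0): P(-1)=-1, P(1)=-1. Local minima of Q: Q(-4)=-256, Q(0)=0.
So the global minimum of f is P(-1) + Q(-4) − 4 = -1 − 256 − 4 = -261, attained at (-1, -4).

-261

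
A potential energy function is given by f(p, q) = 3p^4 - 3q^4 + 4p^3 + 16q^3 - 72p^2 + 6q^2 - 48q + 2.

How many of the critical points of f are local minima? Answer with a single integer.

f separates as a function of p plus a function of q, so ∇f=0 decouples.
∂f/∂p = 12p(p - 3)(p + 4) = 0 at p ∈ {-4, 0, 3}; ∂f/∂q = -12(q - 4)(q - 1)(q + 1) = 0 at q ∈ {-1, 1, 4}.
The Hessian is diagonal: diag(f_pp, f_qq). Second derivatives: f_pp(-4)=336, f_pp(0)=-144, f_pp(3)=252; f_qq(-1)=-120, f_qq(1)=72, f_qq(4)=-180.
Local minima occur where both diagonal entries positive: (-4, 1), (3, 1). Count: 2.

2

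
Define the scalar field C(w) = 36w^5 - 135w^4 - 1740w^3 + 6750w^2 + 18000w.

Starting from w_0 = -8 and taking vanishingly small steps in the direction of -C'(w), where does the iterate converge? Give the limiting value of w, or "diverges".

diverges

C'(w) = 180(w - 5)(w - 4)(w + 1)(w + 5), so C'(-8) = 589680.
Gradient descent moves in the -C' direction, i.e. w is decreasing.
There is no critical point below w=-8, and C' keeps the same sign, so the iterate runs off to −∞.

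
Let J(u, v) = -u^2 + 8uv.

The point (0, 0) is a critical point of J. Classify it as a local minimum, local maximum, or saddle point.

saddle point

The Hessian of J is constant: H = [[-2, 8], [8, 0]].
det(H) = (-2)·0 − 8² = -64.
Since det(H) < 0, H is indefinite and the critical point is a saddle point.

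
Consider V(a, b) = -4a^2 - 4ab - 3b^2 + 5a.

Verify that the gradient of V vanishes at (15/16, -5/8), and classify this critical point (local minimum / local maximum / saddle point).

local maximum

∇V = (-8a - 4b + 5, -4a - 6b); substituting (15/16, -5/8) gives ∇V = (0, 0), so (15/16, -5/8) is indeed a critical point.
The Hessian of V is constant: H = [[-8, -4], [-4, -6]].
det(H) = (-8)·(-6) − (-4)² = 32.
det(H) > 0 and tr(H) = -14 < 0, so H is negative definite and the point is a local maximum.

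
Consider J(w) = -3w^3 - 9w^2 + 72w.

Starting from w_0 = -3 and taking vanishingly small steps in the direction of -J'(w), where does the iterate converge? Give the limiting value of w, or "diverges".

J'(w) = -9(w - 2)(w + 4), so J'(-3) = 45.
Gradient descent moves in the -J' direction, i.e. w is decreasing.
The nearest critical point in that direction is w = -4, where J'' = 54 > 0 (a local minimum). The iterate converges there.

-4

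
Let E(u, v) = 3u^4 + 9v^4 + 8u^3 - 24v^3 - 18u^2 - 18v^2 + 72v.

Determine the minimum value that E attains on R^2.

E(u,v) separates as P(u) + Q(v), so its minimum is min P + min Q.
P'(u) = 12u(u - 1)(u + 3) vanishes at u ∈ {-3, 0, 1}; Q'(v) = 36(v - 2)(v - 1)(v + 1) vanishes at v ∈ {-1, 1, 2}.
Local minima of P (where P''>0): P(-3)=-135, P(1)=-7. Local minima of Q: Q(-1)=-57, Q(2)=24.
So the global minimum of E is P(-3) + Q(-1) = -135 − 57 = -192, attained at (-3, -1).

-192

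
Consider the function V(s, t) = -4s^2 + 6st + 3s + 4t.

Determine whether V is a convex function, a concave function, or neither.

V is quadratic, so its Hessian is the constant matrix H = [[-8, 6], [6, 0]].
det(H) = -36, tr(H) = -8.
det(H) < 0, so H is indefinite: neither convex nor concave.

neither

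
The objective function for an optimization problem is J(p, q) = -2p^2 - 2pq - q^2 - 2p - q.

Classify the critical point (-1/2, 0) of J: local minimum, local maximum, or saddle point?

The Hessian of J is constant: H = [[-4, -2], [-2, -2]].
det(H) = (-4)·(-2) − (-2)² = 4.
det(H) > 0 and tr(H) = -6 < 0, so H is negative definite and the point is a local maximum.

local maximum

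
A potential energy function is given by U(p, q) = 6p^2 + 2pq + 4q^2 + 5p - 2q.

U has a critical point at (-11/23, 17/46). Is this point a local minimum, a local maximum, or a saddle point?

The Hessian of U is constant: H = [[12, 2], [2, 8]].
det(H) = 12·8 − 2² = 92.
det(H) > 0 and tr(H) = 20 > 0, so H is positive definite and the point is a local minimum.

local minimum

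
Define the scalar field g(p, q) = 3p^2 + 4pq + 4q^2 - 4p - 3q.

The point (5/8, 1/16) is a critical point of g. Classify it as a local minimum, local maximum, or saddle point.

local minimum

The Hessian of g is constant: H = [[6, 4], [4, 8]].
det(H) = 6·8 − 4² = 32.
det(H) > 0 and tr(H) = 14 > 0, so H is positive definite and the point is a local minimum.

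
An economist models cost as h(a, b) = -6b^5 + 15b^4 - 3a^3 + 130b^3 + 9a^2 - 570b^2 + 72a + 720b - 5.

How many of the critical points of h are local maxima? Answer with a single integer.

2

h separates as a function of a plus a function of b, so ∇h=0 decouples.
∂h/∂a = -9(a - 4)(a + 2) = 0 at a ∈ {-2, 4}; ∂h/∂b = -30(b - 3)(b - 2)(b - 1)(b + 4) = 0 at b ∈ {-4, 1, 2, 3}.
The Hessian is diagonal: diag(h_aa, h_bb). Second derivatives: h_aa(-2)=54, h_aa(4)=-54; h_bb(-4)=6300, h_bb(1)=-300, h_bb(2)=180, h_bb(3)=-420.
Local maxima occur where both diagonal entries negative: (4, 1), (4, 3). Count: 2.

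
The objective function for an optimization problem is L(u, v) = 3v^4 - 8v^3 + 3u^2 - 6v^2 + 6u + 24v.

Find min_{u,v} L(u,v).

-22

L(u,v) separates as P(u) + Q(v), so its minimum is min P + min Q.
P'(u) = 6u + 6 vanishes at u ∈ {-1}; Q'(v) = 12(v - 2)(v - 1)(v + 1) vanishes at v ∈ {-1, 1, 2}.
Local minima of P (where P''>0): P(-1)=-3. Local minima of Q: Q(-1)=-19, Q(2)=8.
So the global minimum of L is P(-1) + Q(-1) = -3 − 19 = -22, attained at (-1, -1).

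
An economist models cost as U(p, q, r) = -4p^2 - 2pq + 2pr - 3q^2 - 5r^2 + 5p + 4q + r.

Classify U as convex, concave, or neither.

concave

U is quadratic, so its Hessian is the constant matrix H = [[-8, -2, 2], [-2, -6, 0], [2, 0, -10]].
Leading principal minors: -8, 44, -416.
Signs alternate −, +, − ⇒ H ≺ 0 ⇒ concave.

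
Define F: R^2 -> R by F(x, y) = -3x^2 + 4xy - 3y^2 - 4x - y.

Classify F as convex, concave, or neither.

F is quadratic, so its Hessian is the constant matrix H = [[-6, 4], [4, -6]].
det(H) = 20, tr(H) = -12.
det(H) > 0 and tr(H) < 0, so H is negative definite everywhere: concave.

concave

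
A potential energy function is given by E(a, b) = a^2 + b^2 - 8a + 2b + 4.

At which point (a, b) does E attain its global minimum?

(4, -1)

E(a,b) separates as P(a) + Q(b) + 4, so its minimum is min P + min Q + 4.
P'(a) = 2a - 8 vanishes at a ∈ {4}; Q'(b) = 2b + 2 vanishes at b ∈ {-1}.
Local minima of P (where P''>0): P(4)=-16. Local minima of Q: Q(-1)=-1.
So the global minimum of E is P(4) + Q(-1) + 4 = -16 − 1 + 4 = -13, attained at (4, -1).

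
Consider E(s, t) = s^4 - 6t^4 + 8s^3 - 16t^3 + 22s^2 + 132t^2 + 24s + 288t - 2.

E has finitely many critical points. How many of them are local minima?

E separates as a function of s plus a function of t, so ∇E=0 decouples.
∂E/∂s = 4(s + 1)(s + 2)(s + 3) = 0 at s ∈ {-3, -2, -1}; ∂E/∂t = -24(t - 3)(t + 1)(t + 4) = 0 at t ∈ {-4, -1, 3}.
The Hessian is diagonal: diag(E_ss, E_tt). Second derivatives: E_ss(-3)=8, E_ss(-2)=-4, E_ss(-1)=8; E_tt(-4)=-504, E_tt(-1)=288, E_tt(3)=-672.
Local minima occur where both diagonal entries positive: (-3, -1), (-1, -1). Count: 2.

2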